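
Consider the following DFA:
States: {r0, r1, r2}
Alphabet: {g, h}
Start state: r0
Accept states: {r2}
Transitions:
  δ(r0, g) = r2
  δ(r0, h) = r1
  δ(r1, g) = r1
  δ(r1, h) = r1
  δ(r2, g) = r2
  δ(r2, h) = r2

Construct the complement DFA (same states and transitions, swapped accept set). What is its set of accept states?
Complement accept states = All states \ Original accept states
= {r0, r1, r2} \ {r2}
{r0, r1}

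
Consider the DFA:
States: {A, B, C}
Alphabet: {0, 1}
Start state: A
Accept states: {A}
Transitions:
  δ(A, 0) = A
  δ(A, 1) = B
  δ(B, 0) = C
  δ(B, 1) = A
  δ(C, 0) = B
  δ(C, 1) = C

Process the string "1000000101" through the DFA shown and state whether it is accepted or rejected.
Processing string "1000000101":
  A --1--> B
  B --0--> C
  C --0--> B
  B --0--> C
  C --0--> B
  B --0--> C
  C --0--> B
  B --1--> A
  A --0--> A
  A --1--> B
Final state: B
Accept states: {A}
No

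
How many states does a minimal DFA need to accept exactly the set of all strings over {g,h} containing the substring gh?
By Myhill–Nerode, count the distinguishable equivalence classes: 3 classes — one per longest suffix of the input that is a prefix of 'gh' (lengths 0 through 1), plus an absorbing 'already seen gh' class.
3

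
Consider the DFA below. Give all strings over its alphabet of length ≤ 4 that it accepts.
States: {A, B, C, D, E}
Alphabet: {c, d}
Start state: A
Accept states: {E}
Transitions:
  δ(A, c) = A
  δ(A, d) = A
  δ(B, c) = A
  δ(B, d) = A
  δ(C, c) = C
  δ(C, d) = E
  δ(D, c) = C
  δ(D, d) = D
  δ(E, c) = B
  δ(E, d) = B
None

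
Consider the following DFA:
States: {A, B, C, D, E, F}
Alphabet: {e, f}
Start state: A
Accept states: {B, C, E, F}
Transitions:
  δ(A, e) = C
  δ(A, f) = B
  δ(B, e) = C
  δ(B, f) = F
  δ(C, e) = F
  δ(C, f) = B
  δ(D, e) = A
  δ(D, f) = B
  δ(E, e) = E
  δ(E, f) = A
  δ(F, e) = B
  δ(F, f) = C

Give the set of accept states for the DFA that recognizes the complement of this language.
Complement accept states = All states \ Original accept states
= {A, B, C, D, E, F} \ {B, C, E, F}
{A, D}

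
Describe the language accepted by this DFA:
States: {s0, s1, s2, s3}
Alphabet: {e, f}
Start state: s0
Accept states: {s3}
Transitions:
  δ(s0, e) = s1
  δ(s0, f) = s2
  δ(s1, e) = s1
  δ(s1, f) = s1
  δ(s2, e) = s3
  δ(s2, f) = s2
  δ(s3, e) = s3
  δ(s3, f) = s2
Testing a few strings:
  'ffe' → accept
  'eeef' → reject
  'fee' → accept
  'ee' → reject
State roles: s0=no input read; s1=started with e (dead); s2=started with f, last symbol f; s3=started with f, last symbol e
All strings over {e,f} that start with f and end with e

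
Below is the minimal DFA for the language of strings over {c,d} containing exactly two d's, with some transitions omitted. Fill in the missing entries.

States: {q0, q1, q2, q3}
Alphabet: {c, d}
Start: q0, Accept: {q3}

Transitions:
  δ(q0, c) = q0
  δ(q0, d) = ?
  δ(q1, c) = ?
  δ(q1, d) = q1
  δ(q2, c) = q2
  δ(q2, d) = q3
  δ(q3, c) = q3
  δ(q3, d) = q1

From the language and accept set, identify what each state tracks — q0: zero d's; q1: ≥ three d's (dead); q2: one d; q3: two d's.
Each missing δ(q, a) is the state matching the new tracked value after reading a.
δ(q0, d) = q2; δ(q1, c) = q1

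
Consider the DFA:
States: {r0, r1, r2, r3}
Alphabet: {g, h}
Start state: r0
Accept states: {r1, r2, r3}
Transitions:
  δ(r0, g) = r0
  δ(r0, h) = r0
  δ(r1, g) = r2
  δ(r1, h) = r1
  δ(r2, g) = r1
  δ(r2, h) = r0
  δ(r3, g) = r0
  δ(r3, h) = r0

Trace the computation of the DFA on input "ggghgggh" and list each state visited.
read 'g': r0 → r0
  read 'g': r0 → r0
  read 'g': r0 → r0
  read 'h': r0 → r0
  read 'g': r0 → r0
  read 'g': r0 → r0
  read 'g': r0 → r0
  read 'h': r0 → r0
r0 -> r0 -> r0 -> r0 -> r0 -> r0 -> r0 -> r0 -> r0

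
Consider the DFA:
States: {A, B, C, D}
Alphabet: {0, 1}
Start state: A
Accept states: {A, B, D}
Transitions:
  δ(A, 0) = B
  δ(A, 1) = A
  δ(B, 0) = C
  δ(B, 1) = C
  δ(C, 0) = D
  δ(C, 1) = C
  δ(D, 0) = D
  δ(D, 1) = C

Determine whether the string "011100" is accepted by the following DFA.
Processing string "011100":
  A --0--> B
  B --1--> C
  C --1--> C
  C --1--> C
  C --0--> D
  D --0--> D
Final state: D
Accept states: {A, B, D}
Yes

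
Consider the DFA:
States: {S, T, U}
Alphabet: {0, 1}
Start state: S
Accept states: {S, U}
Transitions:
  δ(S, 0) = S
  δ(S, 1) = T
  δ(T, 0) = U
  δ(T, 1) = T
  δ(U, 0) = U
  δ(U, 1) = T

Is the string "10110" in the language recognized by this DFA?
Processing string "10110":
  S --1--> T
  T --0--> U
  U --1--> T
  T --1--> T
  T --0--> U
Final state: U
Accept states: {S, U}
Yes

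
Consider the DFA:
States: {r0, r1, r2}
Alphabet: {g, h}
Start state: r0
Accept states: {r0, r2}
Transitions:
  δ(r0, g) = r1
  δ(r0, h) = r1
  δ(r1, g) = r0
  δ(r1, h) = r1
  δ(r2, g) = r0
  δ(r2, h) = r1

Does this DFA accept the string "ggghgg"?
Processing string "ggghgg":
  r0 --g--> r1
  r1 --g--> r0
  r0 --g--> r1
  r1 --h--> r1
  r1 --g--> r0
  r0 --g--> r1
Final state: r1
Accept states: {r0, r2}
No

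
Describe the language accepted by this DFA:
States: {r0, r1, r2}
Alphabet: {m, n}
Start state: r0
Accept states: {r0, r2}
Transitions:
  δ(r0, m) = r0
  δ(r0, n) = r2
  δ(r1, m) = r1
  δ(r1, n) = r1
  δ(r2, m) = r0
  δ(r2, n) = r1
Testing a few strings:
  'mnnn' → reject
  'mnn' → reject
  'mnm' → accept
  'nmn' → accept
State roles: r0=last symbol not n (ok); r1=saw nn (dead); r2=last symbol n (ok)
All strings over {m,n} with no two consecutive n's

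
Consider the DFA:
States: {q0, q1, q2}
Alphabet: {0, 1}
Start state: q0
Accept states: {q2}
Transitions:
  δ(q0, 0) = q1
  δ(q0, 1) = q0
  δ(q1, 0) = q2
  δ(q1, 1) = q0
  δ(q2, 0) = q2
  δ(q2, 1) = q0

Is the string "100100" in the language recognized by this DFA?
Processing string "100100":
  q0 --1--> q0
  q0 --0--> q1
  q1 --0--> q2
  q2 --1--> q0
  q0 --0--> q1
  q1 --0--> q2
Final state: q2
Accept states: {q2}
Yes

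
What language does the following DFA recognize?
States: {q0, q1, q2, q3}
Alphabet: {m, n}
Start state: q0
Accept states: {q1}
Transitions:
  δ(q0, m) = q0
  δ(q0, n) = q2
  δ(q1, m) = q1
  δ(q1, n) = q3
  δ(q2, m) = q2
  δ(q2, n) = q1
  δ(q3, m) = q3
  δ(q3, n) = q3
Testing a few strings:
  'm' → reject
  'nn' → accept
  'nnnm' → reject
  'mn' → reject
State roles: q0=zero n's; q1=two n's; q2=one n; q3=≥ three n's (dead)
All strings over {m,n} containing exactly two n's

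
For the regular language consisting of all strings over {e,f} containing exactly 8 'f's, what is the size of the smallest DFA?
By Myhill–Nerode, count the distinguishable equivalence classes: 10 classes — having seen 0, 1, …, 8, or >8 copies of 'f'; the count-8 class is the only accepting one and >8 is dead.
10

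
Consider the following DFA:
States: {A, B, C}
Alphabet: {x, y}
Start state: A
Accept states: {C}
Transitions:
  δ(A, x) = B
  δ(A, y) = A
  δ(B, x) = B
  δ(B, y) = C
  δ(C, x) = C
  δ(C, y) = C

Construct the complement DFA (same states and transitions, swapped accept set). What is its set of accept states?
Complement accept states = All states \ Original accept states
= {A, B, C} \ {C}
{A, B}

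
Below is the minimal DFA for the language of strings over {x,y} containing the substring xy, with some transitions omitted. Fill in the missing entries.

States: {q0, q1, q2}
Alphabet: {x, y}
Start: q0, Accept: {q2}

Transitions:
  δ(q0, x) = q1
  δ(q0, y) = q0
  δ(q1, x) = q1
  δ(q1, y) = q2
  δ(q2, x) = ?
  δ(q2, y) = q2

From the language and accept set, identify what each state tracks — q0: no x seen yet; q1: seen a x, waiting for y; q2: substring xy seen.
Each missing δ(q, a) is the state matching the new tracked value after reading a.
δ(q2, x) = q2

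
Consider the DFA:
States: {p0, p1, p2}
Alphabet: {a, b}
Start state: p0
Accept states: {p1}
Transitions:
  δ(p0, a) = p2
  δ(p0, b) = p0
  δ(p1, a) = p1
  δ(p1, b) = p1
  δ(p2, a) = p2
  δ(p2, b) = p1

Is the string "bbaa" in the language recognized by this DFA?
Processing string "bbaa":
  p0 --b--> p0
  p0 --b--> p0
  p0 --a--> p2
  p2 --a--> p2
Final state: p2
Accept states: {p1}
No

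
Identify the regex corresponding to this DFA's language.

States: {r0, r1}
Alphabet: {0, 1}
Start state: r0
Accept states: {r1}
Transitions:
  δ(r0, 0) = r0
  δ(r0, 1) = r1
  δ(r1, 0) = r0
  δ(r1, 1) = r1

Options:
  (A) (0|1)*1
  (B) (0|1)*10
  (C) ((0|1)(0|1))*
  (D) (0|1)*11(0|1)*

Check each option against the DFA on short strings; one disagreement eliminates an option:
  (A) (0|1)*1: agrees with the DFA on every string of length ≤ 6
  (B) (0|1)*10: on '1' the DFA goes r0 → r1 and accepts (r1 ∈ Accept), but the regex does not match it → eliminate
  (C) ((0|1)(0|1))*: on ε the DFA stays in r0 and rejects (r0 ∉ Accept), but the regex matches it → eliminate
  (D) (0|1)*11(0|1)*: on '1' the DFA goes r0 → r1 and accepts (r1 ∈ Accept), but the regex does not match it → eliminate
Only (A) is consistent with the DFA.
(A) (0|1)*1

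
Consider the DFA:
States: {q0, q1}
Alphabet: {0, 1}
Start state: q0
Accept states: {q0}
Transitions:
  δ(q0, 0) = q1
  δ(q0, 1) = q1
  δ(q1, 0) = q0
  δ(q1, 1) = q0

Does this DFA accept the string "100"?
Processing string "100":
  q0 --1--> q1
  q1 --0--> q0
  q0 --0--> q1
Final state: q1
Accept states: {q0}
No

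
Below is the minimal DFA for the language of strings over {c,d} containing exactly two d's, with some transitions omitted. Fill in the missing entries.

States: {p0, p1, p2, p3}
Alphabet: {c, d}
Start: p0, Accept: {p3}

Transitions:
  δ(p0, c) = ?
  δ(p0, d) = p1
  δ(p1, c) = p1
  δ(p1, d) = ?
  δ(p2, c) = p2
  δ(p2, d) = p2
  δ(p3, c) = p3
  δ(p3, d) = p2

From the language and accept set, identify what each state tracks — p0: zero d's; p1: one d; p2: ≥ three d's (dead); p3: two d's.
Each missing δ(q, a) is the state matching the new tracked value after reading a.
δ(p0, c) = p0; δ(p1, d) = p3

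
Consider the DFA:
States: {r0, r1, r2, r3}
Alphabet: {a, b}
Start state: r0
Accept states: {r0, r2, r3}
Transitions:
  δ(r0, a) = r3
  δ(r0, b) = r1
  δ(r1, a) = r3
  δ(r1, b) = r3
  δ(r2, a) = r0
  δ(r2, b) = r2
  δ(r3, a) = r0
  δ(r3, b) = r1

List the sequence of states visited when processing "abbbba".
read 'a': r0 → r3
  read 'b': r3 → r1
  read 'b': r1 → r3
  read 'b': r3 → r1
  read 'b': r1 → r3
  read 'a': r3 → r0
r0 -> r3 -> r1 -> r3 -> r1 -> r3 -> r0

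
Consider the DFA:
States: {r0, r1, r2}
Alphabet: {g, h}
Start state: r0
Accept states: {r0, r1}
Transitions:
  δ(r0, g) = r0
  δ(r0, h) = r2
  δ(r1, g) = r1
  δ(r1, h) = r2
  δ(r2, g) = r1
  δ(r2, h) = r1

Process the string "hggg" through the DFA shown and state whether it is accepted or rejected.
Processing string "hggg":
  r0 --h--> r2
  r2 --g--> r1
  r1 --g--> r1
  r1 --g--> r1
Final state: r1
Accept states: {r0, r1}
Yes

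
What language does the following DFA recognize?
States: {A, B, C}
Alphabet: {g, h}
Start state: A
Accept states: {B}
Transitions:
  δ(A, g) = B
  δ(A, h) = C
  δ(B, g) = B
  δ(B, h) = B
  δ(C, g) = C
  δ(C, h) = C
Testing a few strings:
  'h' → reject
  'ggg' → accept
  'ghg' → accept
  'hhg' → reject
State roles: A=no input read; B=started with g; C=started with h (dead)
All strings over {g,h} starting with g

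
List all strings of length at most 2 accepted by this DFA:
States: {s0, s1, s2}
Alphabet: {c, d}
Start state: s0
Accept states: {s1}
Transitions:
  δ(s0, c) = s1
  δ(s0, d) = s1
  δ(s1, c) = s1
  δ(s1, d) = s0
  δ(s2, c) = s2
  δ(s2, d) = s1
c, d, cc, dc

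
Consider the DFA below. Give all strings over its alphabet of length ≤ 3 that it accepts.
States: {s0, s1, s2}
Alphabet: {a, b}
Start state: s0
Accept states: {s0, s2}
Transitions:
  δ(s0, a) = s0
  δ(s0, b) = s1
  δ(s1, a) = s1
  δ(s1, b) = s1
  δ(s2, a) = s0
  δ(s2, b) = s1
ε, a, aa, aaa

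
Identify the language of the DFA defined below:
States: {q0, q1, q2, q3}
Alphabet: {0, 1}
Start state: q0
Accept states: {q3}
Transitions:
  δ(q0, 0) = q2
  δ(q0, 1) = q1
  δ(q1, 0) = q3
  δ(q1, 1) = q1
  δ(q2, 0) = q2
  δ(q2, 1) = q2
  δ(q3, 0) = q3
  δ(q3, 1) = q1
Testing a few strings:
  '111' → reject
  '101' → reject
  '10' → accept
  '000' → reject
State roles: q0=no input read; q1=started with 1, last symbol 1; q2=started with 0 (dead); q3=started with 1, last symbol 0
All binary strings that start with 1 and end with 0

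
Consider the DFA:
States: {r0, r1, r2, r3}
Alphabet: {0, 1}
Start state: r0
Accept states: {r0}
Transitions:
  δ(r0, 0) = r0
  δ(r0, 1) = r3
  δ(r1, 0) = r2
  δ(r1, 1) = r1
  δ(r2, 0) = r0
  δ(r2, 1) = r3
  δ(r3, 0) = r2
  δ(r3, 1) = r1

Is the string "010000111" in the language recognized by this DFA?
Processing string "010000111":
  r0 --0--> r0
  r0 --1--> r3
  r3 --0--> r2
  r2 --0--> r0
  r0 --0--> r0
  r0 --0--> r0
  r0 --1--> r3
  r3 --1--> r1
  r1 --1--> r1
Final state: r1
Accept states: {r0}
No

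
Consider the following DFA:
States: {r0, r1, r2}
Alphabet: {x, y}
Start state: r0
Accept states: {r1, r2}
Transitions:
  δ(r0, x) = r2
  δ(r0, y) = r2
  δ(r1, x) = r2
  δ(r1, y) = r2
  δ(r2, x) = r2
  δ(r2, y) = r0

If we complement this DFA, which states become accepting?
Complement accept states = All states \ Original accept states
= {r0, r1, r2} \ {r1, r2}
{r0}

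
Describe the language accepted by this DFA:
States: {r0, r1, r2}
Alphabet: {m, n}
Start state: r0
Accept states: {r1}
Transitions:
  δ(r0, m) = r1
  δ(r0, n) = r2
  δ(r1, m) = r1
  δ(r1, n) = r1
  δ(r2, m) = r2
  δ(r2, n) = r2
Testing a few strings:
  'm' → accept
  'mm' → accept
  'nn' → reject
  'nnm' → reject
State roles: r0=no input read; r1=started with m; r2=started with n (dead)
All strings over {m,n} starting with m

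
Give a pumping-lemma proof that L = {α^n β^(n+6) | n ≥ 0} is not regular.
Assume L is regular with pumping length p. Idea: pumping the α-block breaks the fixed offset of 6.
Choose s = α^p β^(p+6) ∈ L. By the pumping lemma, s = xyz with |xy| ≤ p, |y| > 0, so y = α^k with k ≥ 1. Then xy²z = α^(p+k) β^(p+6). For this to be in L we would need p+6 = (p+k)+6, i.e. k = 0, contradicting k ≥ 1. So xy²z ∉ L.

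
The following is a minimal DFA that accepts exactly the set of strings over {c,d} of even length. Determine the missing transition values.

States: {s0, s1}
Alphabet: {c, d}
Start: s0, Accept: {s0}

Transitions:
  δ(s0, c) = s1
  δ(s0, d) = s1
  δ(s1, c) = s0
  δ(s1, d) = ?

From the language and accept set, identify what each state tracks — s0: even length so far; s1: odd length so far.
Each missing δ(q, a) is the state matching the new tracked value after reading a.
δ(s1, d) = s0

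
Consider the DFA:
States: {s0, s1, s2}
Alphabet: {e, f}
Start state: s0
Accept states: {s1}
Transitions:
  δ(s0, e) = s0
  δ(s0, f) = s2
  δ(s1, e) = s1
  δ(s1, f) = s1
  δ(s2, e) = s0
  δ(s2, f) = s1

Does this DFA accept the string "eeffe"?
Processing string "eeffe":
  s0 --e--> s0
  s0 --e--> s0
  s0 --f--> s2
  s2 --f--> s1
  s1 --e--> s1
Final state: s1
Accept states: {s1}
Yes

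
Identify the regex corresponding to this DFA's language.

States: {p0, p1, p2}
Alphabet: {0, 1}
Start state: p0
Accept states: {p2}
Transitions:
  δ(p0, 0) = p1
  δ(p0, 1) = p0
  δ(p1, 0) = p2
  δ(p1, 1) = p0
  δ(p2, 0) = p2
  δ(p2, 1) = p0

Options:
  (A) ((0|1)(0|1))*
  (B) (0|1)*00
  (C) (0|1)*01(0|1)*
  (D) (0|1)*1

Check each option against the DFA on short strings; one disagreement eliminates an option:
  (A) ((0|1)(0|1))*: on ε the DFA stays in p0 and rejects (p0 ∉ Accept), but the regex matches it → eliminate
  (B) (0|1)*00: agrees with the DFA on every string of length ≤ 6
  (C) (0|1)*01(0|1)*: on '00' the DFA goes p0 → p1 → p2 and accepts (p2 ∈ Accept), but the regex does not match it → eliminate
  (D) (0|1)*1: on '1' the DFA goes p0 → p0 and rejects (p0 ∉ Accept), but the regex matches it → eliminate
Only (B) is consistent with the DFA.
(B) (0|1)*00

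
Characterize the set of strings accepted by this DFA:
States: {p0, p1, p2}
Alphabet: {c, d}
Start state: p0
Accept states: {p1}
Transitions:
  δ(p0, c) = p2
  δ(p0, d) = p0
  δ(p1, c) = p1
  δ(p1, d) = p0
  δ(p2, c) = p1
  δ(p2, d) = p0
Testing a few strings:
  'dddd' → reject
  'c' → reject
  'dc' → reject
  'ddc' → reject
State roles: p0=last symbol not c; p1=two trailing c's; p2=one trailing c
All strings over {c,d} ending with cc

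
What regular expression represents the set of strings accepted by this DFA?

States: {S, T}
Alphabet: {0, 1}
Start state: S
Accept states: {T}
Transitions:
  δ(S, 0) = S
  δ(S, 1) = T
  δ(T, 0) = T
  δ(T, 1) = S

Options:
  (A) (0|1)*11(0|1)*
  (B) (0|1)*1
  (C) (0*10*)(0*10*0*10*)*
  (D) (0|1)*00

Check each option against the DFA on short strings; one disagreement eliminates an option:
  (A) (0|1)*11(0|1)*: on '1' the DFA goes S → T and accepts (T ∈ Accept), but the regex does not match it → eliminate
  (B) (0|1)*1: on '10' the DFA goes S → T → T and accepts (T ∈ Accept), but the regex does not match it → eliminate
  (C) (0*10*)(0*10*0*10*)*: agrees with the DFA on every string of length ≤ 6
  (D) (0|1)*00: on '1' the DFA goes S → T and accepts (T ∈ Accept), but the regex does not match it → eliminate
Only (C) is consistent with the DFA.
(C) (0*10*)(0*10*0*10*)*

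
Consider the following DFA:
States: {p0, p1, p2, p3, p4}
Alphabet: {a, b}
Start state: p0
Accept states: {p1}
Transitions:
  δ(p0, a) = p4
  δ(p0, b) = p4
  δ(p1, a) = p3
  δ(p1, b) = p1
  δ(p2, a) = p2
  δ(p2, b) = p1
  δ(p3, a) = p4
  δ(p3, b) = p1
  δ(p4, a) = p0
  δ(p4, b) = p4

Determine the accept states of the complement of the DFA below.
Complement accept states = All states \ Original accept states
= {p0, p1, p2, p3, p4} \ {p1}
{p0, p2, p3, p4}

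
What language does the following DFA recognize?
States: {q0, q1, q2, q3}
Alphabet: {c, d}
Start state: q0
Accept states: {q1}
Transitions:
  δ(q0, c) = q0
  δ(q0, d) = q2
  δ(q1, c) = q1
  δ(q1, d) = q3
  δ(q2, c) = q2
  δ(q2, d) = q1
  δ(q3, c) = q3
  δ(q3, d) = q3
Testing a few strings:
  'cd' → reject
  'dcd' → accept
  'd' → reject
  'ddc' → accept
State roles: q0=zero d's; q1=two d's; q2=one d; q3=≥ three d's (dead)
All strings over {c,d} containing exactly two d's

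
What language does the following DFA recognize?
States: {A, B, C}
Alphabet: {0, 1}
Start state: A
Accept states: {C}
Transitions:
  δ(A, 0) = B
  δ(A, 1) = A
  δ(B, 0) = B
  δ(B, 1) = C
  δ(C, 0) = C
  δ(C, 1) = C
Testing a few strings:
  '11' → reject
  '01' → accept
  '101' → accept
  '10' → reject
State roles: A=no 0 seen yet; B=seen a 0, waiting for 1; C=substring 01 seen
All binary strings containing the substring 01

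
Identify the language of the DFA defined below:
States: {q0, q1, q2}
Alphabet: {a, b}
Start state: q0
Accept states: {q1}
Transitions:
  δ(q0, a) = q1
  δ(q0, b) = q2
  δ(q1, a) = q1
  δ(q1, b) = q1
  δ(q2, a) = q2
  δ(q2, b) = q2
Testing a few strings:
  'bb' → reject
  'a' → accept
  'bba' → reject
  'abb' → accept
State roles: q0=no input read; q1=started with a; q2=started with b (dead)
All strings over {a,b} starting with a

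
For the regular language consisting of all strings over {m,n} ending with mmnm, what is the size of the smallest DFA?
By Myhill–Nerode, count the distinguishable equivalence classes: 5 classes — one per longest suffix of the input that is a prefix of 'mmnm' (lengths 0 through 4); only the length-4 class is accepting.
5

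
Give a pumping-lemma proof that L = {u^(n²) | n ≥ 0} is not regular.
Assume L is regular with pumping length p. Idea: pumping adds a fixed amount, but gaps between consecutive squares grow.
Choose s = u^(p²) (length p² ≥ p). By the pumping lemma, s = xyz with |xy| ≤ p, |y| > 0, so |y| = k with 1 ≤ k ≤ p. Then |xy²z| = p²+k. Since p² < p²+k ≤ p²+p < (p+1)², the length p²+k lies strictly between consecutive squares, so it is not a perfect square and xy²z ∉ L.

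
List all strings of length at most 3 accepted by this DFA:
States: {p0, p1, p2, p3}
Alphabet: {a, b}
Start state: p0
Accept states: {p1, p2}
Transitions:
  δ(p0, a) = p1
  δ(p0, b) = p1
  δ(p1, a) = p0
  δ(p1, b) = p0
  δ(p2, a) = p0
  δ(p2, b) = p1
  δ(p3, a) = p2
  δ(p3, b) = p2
a, b, aaa, aab, aba, abb, baa, bab, bba, bbb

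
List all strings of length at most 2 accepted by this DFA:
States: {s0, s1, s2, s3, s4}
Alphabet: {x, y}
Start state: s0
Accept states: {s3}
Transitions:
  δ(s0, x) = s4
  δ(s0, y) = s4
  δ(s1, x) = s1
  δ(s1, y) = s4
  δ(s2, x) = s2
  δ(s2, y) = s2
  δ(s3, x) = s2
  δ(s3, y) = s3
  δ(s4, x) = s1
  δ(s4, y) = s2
None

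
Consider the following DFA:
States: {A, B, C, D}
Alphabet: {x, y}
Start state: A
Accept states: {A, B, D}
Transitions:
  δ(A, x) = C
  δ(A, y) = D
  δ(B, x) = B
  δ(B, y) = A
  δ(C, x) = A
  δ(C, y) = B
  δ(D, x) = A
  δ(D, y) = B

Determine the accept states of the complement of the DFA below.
Complement accept states = All states \ Original accept states
= {A, B, C, D} \ {A, B, D}
{C}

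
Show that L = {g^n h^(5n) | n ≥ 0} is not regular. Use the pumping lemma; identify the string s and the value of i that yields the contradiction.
Assume L is regular with pumping length p. Idea: pumping the g-block breaks the 1:5 ratio.
Choose s = g^p h^(5p) (length 6p ≥ p). By the pumping lemma, s = xyz with |xy| ≤ p, |y| > 0, so y = g^k with k ≥ 1. Then xy²z = g^(p+k) h^(5p). For this to be in L we would need 5p = 5(p+k), i.e. 5k = 0, contradicting k ≥ 1. So xy²z ∉ L.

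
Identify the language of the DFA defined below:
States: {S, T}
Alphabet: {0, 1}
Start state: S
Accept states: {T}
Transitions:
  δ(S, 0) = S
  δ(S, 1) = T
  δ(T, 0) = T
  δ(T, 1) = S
Testing a few strings:
  '000' → reject
  '101' → reject
  '100' → accept
  '001' → accept
State roles: S=even number of 1's so far; T=odd number of 1's so far
All binary strings with an odd number of 1's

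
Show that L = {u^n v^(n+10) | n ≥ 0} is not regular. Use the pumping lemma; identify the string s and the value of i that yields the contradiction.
Assume L is regular with pumping length p. Idea: pumping the u-block breaks the fixed offset of 10.
Choose s = u^p v^(p+10) ∈ L. By the pumping lemma, s = xyz with |xy| ≤ p, |y| > 0, so y = u^k with k ≥ 1. Then xy²z = u^(p+k) v^(p+10). For this to be in L we would need p+10 = (p+k)+10, i.e. k = 0, contradicting k ≥ 1. So xy²z ∉ L.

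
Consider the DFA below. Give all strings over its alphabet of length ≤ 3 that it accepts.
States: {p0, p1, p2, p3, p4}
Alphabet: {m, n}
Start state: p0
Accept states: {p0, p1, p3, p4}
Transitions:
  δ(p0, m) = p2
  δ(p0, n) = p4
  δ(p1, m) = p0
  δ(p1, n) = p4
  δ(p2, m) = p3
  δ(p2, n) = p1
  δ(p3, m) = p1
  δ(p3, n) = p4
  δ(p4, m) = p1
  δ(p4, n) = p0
ε, n, mm, mn, nm, nn, mmm, mmn, mnm, mnn, nmm, nmn, nnn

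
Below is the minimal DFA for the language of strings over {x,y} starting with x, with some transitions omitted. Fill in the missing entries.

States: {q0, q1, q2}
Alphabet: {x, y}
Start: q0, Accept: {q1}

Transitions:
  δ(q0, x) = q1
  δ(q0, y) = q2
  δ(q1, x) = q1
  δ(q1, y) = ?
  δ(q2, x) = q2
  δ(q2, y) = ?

From the language and accept set, identify what each state tracks — q0: no input read; q1: started with x; q2: started with y (dead).
Each missing δ(q, a) is the state matching the new tracked value after reading a.
δ(q1, y) = q1; δ(q2, y) = q2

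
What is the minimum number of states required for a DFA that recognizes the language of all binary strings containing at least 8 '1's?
By Myhill–Nerode, count the distinguishable equivalence classes: 9 classes — having seen 0, 1, …, 7, or ≥8 copies of '1'; any two classes i < j (j ≤ 8) are distinguished by the string 1^(8−j), which takes class j to 8 copies (accepted) but leaves class i below 8 (rejected).
9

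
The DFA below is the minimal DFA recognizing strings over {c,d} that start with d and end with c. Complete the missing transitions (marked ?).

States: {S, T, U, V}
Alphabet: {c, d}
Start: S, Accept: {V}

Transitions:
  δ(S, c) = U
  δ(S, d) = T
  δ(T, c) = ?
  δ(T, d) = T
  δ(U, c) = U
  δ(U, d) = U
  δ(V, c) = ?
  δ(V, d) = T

From the language and accept set, identify what each state tracks — S: no input read; T: started with d, last symbol d; U: started with c (dead); V: started with d, last symbol c.
Each missing δ(q, a) is the state matching the new tracked value after reading a.
δ(T, c) = V; δ(V, c) = V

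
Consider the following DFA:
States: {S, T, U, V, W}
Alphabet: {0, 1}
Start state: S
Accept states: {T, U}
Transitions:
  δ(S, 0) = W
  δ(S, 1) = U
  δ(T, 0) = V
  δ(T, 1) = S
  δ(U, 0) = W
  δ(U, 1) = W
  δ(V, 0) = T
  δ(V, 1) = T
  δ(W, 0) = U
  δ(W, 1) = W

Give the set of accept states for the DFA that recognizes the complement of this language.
Complement accept states = All states \ Original accept states
= {S, T, U, V, W} \ {T, U}
{S, V, W}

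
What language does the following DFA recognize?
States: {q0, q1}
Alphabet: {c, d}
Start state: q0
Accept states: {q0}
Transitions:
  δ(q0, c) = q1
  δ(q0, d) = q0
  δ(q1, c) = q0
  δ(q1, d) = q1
Testing a few strings:
  'dd' → accept
  'dc' → reject
  'cdc' → accept
  'ddd' → accept
State roles: q0=even number of c's so far; q1=odd number of c's so far
All strings over {c,d} with an even number of c's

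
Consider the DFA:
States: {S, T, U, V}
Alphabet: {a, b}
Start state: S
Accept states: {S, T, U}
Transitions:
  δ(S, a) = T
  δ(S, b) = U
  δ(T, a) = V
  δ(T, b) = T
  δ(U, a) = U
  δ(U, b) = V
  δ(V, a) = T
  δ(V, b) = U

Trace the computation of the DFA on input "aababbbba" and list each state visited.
read 'a': S → T
  read 'a': T → V
  read 'b': V → U
  read 'a': U → U
  read 'b': U → V
  read 'b': V → U
  read 'b': U → V
  read 'b': V → U
  read 'a': U → U
S -> T -> V -> U -> U -> V -> U -> V -> U -> U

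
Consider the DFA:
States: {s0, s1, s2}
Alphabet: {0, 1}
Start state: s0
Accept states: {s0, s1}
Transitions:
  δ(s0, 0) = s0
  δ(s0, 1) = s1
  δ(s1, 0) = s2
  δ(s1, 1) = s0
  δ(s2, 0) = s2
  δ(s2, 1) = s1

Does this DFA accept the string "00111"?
Processing string "00111":
  s0 --0--> s0
  s0 --0--> s0
  s0 --1--> s1
  s1 --1--> s0
  s0 --1--> s1
Final state: s1
Accept states: {s0, s1}
Yes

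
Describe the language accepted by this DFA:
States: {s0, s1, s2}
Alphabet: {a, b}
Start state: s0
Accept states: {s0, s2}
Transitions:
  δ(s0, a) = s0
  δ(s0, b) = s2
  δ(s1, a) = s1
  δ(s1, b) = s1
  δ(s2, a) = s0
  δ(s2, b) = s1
Testing a few strings:
  'bba' → reject
  'baaa' → accept
  'a' → accept
  'baa' → accept
State roles: s0=last symbol not b (ok); s1=saw bb (dead); s2=last symbol b (ok)
All strings over {a,b} with no two consecutive b's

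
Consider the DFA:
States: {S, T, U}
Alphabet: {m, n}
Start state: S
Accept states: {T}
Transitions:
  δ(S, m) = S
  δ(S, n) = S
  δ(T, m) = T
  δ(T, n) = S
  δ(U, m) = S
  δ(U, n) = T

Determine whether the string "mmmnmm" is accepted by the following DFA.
Processing string "mmmnmm":
  S --m--> S
  S --m--> S
  S --m--> S
  S --n--> S
  S --m--> S
  S --m--> S
Final state: S
Accept states: {T}
No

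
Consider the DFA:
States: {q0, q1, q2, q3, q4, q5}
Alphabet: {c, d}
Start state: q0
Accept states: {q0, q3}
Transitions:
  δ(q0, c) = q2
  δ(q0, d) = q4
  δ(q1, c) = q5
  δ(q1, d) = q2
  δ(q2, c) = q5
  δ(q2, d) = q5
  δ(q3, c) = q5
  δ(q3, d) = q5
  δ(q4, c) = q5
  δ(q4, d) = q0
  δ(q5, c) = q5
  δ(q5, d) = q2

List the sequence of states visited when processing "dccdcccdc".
read 'd': q0 → q4
  read 'c': q4 → q5
  read 'c': q5 → q5
  read 'd': q5 → q2
  read 'c': q2 → q5
  read 'c': q5 → q5
  read 'c': q5 → q5
  read 'd': q5 → q2
  read 'c': q2 → q5
q0 -> q4 -> q5 -> q5 -> q2 -> q5 -> q5 -> q5 -> q2 -> q5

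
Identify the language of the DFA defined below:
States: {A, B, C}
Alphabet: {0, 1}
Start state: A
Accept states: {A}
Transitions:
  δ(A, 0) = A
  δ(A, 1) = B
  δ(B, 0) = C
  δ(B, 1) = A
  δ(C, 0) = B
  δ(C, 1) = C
Testing a few strings:
  '001' → reject
  '11' → accept
  '1110' → reject
  '00' → accept
State roles: A=value ≡ 0 (mod 3); B=value ≡ 1 (mod 3); C=value ≡ 2 (mod 3)
All binary strings representing a multiple of 3 (read in base 2; leading zeros allowed and ε counts as 0)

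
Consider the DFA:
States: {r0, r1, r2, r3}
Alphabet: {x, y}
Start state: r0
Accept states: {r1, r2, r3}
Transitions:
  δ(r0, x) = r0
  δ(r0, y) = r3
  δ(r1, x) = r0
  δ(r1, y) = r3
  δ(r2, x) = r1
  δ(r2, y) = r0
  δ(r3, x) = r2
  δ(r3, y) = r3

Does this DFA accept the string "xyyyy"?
Processing string "xyyyy":
  r0 --x--> r0
  r0 --y--> r3
  r3 --y--> r3
  r3 --y--> r3
  r3 --y--> r3
Final state: r3
Accept states: {r1, r2, r3}
Yes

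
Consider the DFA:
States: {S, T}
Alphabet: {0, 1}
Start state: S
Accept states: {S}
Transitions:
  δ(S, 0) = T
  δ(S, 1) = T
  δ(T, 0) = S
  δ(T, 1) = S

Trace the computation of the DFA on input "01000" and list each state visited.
read '0': S → T
  read '1': T → S
  read '0': S → T
  read '0': T → S
  read '0': S → T
S -> T -> S -> T -> S -> T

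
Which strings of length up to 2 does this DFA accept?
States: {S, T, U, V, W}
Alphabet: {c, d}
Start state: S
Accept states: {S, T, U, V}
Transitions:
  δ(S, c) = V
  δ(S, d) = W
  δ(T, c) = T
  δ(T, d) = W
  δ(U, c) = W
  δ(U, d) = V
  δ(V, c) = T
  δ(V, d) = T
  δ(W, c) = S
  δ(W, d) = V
ε, c, cc, cd, dc, dd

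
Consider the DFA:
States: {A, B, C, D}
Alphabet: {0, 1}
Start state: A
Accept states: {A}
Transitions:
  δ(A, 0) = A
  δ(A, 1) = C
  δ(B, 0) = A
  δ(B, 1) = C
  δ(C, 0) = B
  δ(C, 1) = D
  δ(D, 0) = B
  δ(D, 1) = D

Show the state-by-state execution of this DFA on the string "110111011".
read '1': A → C
  read '1': C → D
  read '0': D → B
  read '1': B → C
  read '1': C → D
  read '1': D → D
  read '0': D → B
  read '1': B → C
  read '1': C → D
A -> C -> D -> B -> C -> D -> D -> B -> C -> D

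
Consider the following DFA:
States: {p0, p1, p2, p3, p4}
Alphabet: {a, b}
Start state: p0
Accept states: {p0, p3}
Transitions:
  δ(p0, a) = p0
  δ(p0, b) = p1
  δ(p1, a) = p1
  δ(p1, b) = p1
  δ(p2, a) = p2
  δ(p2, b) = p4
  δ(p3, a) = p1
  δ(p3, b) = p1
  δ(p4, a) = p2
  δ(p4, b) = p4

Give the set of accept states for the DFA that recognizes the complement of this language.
Complement accept states = All states \ Original accept states
= {p0, p1, p2, p3, p4} \ {p0, p3}
{p1, p2, p4}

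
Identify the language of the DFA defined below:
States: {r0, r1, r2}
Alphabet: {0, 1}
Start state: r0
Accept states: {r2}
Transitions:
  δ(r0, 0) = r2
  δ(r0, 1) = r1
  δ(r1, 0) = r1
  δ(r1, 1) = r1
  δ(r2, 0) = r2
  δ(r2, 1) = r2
Testing a few strings:
  '010' → accept
  '011' → accept
  '0' → accept
  '101' → reject
State roles: r0=no input read; r1=started with 1 (dead); r2=started with 0
All binary strings starting with 0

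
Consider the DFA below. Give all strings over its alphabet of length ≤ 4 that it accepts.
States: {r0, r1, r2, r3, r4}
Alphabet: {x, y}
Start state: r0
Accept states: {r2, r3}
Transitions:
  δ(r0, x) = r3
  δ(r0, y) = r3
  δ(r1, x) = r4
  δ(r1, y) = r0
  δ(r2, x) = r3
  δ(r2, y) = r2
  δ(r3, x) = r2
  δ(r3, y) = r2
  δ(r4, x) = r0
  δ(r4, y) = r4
x, y, xx, xy, yx, yy, xxx, xxy, xyx, xyy, yxx, yxy, yyx, yyy, xxxx, xxxy, xxyx, xxyy, xyxx, xyxy, xyyx, xyyy, yxxx, yxxy, yxyx, yxyy, yyxx, yyxy, yyyx, yyyy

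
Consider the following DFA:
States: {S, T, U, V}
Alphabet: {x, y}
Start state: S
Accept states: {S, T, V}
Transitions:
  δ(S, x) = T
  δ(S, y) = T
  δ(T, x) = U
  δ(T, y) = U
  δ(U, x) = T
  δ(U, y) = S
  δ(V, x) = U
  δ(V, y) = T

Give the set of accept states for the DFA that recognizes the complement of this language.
Complement accept states = All states \ Original accept states
= {S, T, U, V} \ {S, T, V}
{U}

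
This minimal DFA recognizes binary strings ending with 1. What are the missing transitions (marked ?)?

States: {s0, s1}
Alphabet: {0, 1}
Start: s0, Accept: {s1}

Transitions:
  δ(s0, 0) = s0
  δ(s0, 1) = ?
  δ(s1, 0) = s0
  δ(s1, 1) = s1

From the language and accept set, identify what each state tracks — s0: last symbol not 1; s1: last symbol is 1.
Each missing δ(q, a) is the state matching the new tracked value after reading a.
δ(s0, 1) = s1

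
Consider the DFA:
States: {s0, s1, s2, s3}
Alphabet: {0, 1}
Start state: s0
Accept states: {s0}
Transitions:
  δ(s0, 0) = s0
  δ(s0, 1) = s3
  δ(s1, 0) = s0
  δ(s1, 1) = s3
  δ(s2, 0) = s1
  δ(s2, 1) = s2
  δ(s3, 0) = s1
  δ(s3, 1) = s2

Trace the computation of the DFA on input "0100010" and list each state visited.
read '0': s0 → s0
  read '1': s0 → s3
  read '0': s3 → s1
  read '0': s1 → s0
  read '0': s0 → s0
  read '1': s0 → s3
  read '0': s3 → s1
s0 -> s0 -> s3 -> s1 -> s0 -> s0 -> s3 -> s1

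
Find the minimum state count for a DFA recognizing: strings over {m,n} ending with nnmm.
By Myhill–Nerode, count the distinguishable equivalence classes: 5 classes — one per longest suffix of the input that is a prefix of 'nnmm' (lengths 0 through 4); only the length-4 class is accepting.
5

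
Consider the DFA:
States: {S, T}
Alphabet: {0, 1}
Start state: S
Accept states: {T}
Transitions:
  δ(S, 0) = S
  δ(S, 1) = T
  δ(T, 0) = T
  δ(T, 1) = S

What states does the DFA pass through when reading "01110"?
read '0': S → S
  read '1': S → T
  read '1': T → S
  read '1': S → T
  read '0': T → T
S -> S -> T -> S -> T -> T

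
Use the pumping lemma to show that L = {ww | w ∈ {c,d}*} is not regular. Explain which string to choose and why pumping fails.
Assume L is regular with pumping length p. Idea: pumping the leading c-block breaks the equality of the two halves.
Choose s = c^p d c^p d ∈ L (with w = c^p d). |s| = 2p+2 ≥ p. By the pumping lemma, s = xyz with |xy| ≤ p, |y| > 0, so y = c^k with k ≥ 1, in the first c-block. Then xy²z = c^(p+k) d c^p d, of length 2p+2+k. If k is odd this length is odd, so it cannot be of the form ww. If k is even, each half has length p+1+k/2 ≤ p+k, so the first half lies entirely inside the leading c-block and contains no d, while the second half ends in d; the halves differ. Either way xy²z ∉ L.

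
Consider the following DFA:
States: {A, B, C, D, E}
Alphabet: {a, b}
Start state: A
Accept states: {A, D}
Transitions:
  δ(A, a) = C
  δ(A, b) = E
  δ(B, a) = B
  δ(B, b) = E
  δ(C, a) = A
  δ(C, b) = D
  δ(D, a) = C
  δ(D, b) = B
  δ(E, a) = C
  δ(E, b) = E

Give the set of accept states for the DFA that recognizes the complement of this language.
Complement accept states = All states \ Original accept states
= {A, B, C, D, E} \ {A, D}
{B, C, E}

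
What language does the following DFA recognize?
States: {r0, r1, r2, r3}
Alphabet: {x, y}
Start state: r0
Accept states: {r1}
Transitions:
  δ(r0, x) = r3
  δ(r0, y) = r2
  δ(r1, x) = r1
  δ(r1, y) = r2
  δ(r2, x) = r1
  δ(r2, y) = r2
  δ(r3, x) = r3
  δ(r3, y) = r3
Testing a few strings:
  'yyx' → accept
  'x' → reject
  'y' → reject
  'yxyx' → accept
State roles: r0=no input read; r1=started with y, last symbol x; r2=started with y, last symbol y; r3=started with x (dead)
All strings over {x,y} that start with y and end with x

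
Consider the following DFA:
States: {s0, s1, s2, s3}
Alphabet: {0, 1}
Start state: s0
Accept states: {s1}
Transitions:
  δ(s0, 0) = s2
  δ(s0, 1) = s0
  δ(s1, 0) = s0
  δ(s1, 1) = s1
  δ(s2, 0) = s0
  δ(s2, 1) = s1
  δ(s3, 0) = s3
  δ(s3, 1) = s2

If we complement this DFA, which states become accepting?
Complement accept states = All states \ Original accept states
= {s0, s1, s2, s3} \ {s1}
{s0, s2, s3}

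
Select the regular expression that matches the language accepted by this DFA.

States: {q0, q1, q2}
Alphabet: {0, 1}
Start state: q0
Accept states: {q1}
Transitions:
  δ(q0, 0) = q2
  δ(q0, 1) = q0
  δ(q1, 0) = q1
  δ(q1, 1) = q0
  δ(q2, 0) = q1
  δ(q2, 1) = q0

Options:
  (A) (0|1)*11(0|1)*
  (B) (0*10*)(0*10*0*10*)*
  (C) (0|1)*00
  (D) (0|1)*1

Check each option against the DFA on short strings; one disagreement eliminates an option:
  (A) (0|1)*11(0|1)*: on '00' the DFA goes q0 → q2 → q1 and accepts (q1 ∈ Accept), but the regex does not match it → eliminate
  (B) (0*10*)(0*10*0*10*)*: on '1' the DFA goes q0 → q0 and rejects (q0 ∉ Accept), but the regex matches it → eliminate
  (C) (0|1)*00: agrees with the DFA on every string of length ≤ 6
  (D) (0|1)*1: on '1' the DFA goes q0 → q0 and rejects (q0 ∉ Accept), but the regex matches it → eliminate
Only (C) is consistent with the DFA.
(C) (0|1)*00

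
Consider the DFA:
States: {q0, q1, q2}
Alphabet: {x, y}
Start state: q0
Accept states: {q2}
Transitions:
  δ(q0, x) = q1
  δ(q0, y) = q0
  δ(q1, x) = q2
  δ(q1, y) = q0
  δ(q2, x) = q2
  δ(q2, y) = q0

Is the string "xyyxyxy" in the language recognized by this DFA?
Processing string "xyyxyxy":
  q0 --x--> q1
  q1 --y--> q0
  q0 --y--> q0
  q0 --x--> q1
  q1 --y--> q0
  q0 --x--> q1
  q1 --y--> q0
Final state: q0
Accept states: {q2}
No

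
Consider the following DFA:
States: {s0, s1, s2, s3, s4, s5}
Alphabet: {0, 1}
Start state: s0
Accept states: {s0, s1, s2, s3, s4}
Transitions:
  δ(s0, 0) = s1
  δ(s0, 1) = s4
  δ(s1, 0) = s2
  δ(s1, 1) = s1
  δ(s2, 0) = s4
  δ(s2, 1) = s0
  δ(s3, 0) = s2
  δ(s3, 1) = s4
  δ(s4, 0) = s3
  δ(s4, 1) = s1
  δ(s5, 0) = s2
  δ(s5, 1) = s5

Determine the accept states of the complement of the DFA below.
Complement accept states = All states \ Original accept states
= {s0, s1, s2, s3, s4, s5} \ {s0, s1, s2, s3, s4}
{s5}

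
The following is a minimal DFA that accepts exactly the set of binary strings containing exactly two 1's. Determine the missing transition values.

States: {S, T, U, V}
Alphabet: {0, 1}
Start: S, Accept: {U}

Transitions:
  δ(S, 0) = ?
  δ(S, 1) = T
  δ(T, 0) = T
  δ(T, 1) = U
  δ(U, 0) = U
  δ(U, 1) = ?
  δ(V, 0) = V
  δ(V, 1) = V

From the language and accept set, identify what each state tracks — S: zero 1's; T: one 1; U: two 1's; V: ≥ three 1's (dead).
Each missing δ(q, a) is the state matching the new tracked value after reading a.
δ(S, 0) = S; δ(U, 1) = V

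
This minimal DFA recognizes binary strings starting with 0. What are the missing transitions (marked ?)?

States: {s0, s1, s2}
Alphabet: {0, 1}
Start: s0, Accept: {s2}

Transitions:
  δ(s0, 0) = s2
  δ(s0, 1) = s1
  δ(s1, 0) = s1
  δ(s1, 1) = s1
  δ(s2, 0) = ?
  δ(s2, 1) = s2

From the language and accept set, identify what each state tracks — s0: no input read; s1: started with 1 (dead); s2: started with 0.
Each missing δ(q, a) is the state matching the new tracked value after reading a.
δ(s2, 0) = s2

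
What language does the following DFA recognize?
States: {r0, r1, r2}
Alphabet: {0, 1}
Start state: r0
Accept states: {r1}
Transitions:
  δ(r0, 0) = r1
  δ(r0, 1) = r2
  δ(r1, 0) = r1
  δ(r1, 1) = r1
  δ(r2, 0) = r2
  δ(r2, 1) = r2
Testing a few strings:
  '00' → accept
  '011' → accept
  '11' → reject
  '101' → reject
State roles: r0=no input read; r1=started with 0; r2=started with 1 (dead)
All binary strings starting with 0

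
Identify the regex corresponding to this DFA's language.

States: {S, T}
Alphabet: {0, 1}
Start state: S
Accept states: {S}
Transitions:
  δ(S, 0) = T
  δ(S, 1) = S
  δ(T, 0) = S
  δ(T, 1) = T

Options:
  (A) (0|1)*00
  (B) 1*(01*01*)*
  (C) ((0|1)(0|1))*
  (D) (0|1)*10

Check each option against the DFA on short strings; one disagreement eliminates an option:
  (A) (0|1)*00: on ε the DFA stays in S and accepts (S ∈ Accept), but the regex does not match it → eliminate
  (B) 1*(01*01*)*: agrees with the DFA on every string of length ≤ 6
  (C) ((0|1)(0|1))*: on '1' the DFA goes S → S and accepts (S ∈ Accept), but the regex does not match it → eliminate
  (D) (0|1)*10: on ε the DFA stays in S and accepts (S ∈ Accept), but the regex does not match it → eliminate
Only (B) is consistent with the DFA.
(B) 1*(01*01*)*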